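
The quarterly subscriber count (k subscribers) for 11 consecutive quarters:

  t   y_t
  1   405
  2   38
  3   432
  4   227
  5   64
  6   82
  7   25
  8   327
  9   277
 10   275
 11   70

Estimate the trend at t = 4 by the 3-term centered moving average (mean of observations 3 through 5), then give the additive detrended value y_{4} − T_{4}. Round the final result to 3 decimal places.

-14.000

Trend T_4 = (432 + 227 + 64) / 3 = 723/3 = 241.00000
Detrended value: 227 − 241.00000 = -14.000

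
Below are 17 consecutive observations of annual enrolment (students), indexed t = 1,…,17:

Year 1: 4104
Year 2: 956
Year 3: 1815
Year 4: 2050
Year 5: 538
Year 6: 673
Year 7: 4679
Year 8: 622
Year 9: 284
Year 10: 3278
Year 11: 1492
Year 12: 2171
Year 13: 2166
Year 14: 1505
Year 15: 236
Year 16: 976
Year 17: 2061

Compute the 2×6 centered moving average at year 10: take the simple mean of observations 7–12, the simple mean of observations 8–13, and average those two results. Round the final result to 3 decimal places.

Sum over 7–12: 4679 + 622 + 284 + 3278 + 1492 + 2171 = 12526
Sum over 8–13: 622 + 284 + 3278 + 1492 + 2171 + 2166 = 10013
CMA at t=10 = (12526 + 10013) / (2·6) = 22539 / 12 = 1878.250

1878.250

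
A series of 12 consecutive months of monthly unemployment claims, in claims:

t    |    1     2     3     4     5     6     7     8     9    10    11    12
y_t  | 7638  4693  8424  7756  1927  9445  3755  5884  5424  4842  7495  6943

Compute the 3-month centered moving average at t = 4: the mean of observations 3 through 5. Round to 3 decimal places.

6035.667

Sum of periods 3–5: 8424 + 7756 + 1927 = 18107
Divide by 3: 18107 / 3 = 6035.667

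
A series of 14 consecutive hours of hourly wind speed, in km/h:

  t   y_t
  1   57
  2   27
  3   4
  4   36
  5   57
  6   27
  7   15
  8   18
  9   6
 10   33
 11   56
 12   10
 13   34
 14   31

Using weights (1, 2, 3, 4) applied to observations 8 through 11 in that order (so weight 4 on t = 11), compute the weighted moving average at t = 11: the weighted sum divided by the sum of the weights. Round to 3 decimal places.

35.300

Weighted sum: 1·18 + 2·6 + 3·33 + 4·56 = 18 + 12 + 99 + 224 = 353
Weight total: 1 + 2 + 3 + 4 = 10
WMA = 353 / 10 = 35.300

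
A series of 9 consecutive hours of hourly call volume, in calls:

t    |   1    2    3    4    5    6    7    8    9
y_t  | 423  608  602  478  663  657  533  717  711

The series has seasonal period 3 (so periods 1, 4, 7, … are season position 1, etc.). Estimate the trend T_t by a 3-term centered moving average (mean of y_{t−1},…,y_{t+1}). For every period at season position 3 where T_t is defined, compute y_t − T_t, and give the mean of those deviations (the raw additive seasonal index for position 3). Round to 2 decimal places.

39.33

Season position 3 occurs at t = 3, 6 (where T_t is defined).
t=3: T_3 = 562.6667; y_3 − T_3 = 602 − 562.6667 = 39.3333
t=6: T_6 = 617.6667; y_6 − T_6 = 657 − 617.6667 = 39.3333
Mean deviation: (39.3333 + 39.3333) / 2 = 39.33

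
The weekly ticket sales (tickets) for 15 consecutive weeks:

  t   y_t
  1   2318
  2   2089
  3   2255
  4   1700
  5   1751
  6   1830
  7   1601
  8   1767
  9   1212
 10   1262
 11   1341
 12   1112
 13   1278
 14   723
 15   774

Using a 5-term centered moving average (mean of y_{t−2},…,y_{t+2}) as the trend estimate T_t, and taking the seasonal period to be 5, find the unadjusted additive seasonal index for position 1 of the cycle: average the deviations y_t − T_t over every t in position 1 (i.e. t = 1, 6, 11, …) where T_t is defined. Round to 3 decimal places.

100.100

Season position 1 occurs at t = 6, 11 (where T_t is defined).
t=6: T_6 = 1729.80000; y_6 − T_6 = 1830 − 1729.80000 = 100.20000
t=11: T_11 = 1241.00000; y_11 − T_11 = 1341 − 1241.00000 = 100.00000
Mean deviation: (100.20000 + 100.00000) / 2 = 100.100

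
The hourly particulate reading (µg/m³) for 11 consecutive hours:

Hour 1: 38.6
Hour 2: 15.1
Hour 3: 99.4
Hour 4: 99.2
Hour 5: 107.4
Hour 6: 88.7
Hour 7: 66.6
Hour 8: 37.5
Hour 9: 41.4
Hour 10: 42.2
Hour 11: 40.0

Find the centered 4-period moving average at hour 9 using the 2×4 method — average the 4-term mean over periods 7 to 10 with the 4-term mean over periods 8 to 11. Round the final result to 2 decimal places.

Sum over 7–10: 66.6 + 37.5 + 41.4 + 42.2 = 187.7
Sum over 8–11: 37.5 + 41.4 + 42.2 + 40.0 = 161.1
CMA at t=9 = (187.7 + 161.1) / (2·4) = 348.8 / 8 = 43.60

43.60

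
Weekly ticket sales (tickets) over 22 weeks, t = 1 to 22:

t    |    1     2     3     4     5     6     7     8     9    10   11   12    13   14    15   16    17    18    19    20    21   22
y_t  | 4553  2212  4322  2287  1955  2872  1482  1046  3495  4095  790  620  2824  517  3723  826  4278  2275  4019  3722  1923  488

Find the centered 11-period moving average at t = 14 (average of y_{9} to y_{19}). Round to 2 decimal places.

Sum of periods 9–19: 3495 + 4095 + 790 + 620 + 2824 + 517 + 3723 + 826 + 4278 + 2275 + 4019 = 27462
Divide by 11: 27462 / 11 = 2496.55

2496.55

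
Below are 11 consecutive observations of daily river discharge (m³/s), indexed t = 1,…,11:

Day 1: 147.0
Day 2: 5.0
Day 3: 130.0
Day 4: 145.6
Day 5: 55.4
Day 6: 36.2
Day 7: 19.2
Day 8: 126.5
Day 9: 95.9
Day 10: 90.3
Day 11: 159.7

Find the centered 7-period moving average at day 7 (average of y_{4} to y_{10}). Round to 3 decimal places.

Sum of periods 4–10: 145.6 + 55.4 + 36.2 + 19.2 + 126.5 + 95.9 + 90.3 = 569.1
Divide by 7: 569.1 / 7 = 81.300

81.300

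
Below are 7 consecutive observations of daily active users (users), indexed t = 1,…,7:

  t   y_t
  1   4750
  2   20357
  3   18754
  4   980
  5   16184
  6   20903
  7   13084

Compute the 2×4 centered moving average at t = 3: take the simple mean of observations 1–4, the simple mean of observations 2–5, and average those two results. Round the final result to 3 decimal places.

Sum over 1–4: 4750 + 20357 + 18754 + 980 = 44841
Sum over 2–5: 20357 + 18754 + 980 + 16184 = 56275
CMA at t=3 = (44841 + 56275) / (2·4) = 101116 / 8 = 12639.500

12639.500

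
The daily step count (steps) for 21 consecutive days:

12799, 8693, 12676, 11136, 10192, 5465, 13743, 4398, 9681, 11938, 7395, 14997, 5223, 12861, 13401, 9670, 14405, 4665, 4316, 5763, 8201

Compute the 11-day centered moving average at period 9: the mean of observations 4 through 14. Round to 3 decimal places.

9729.909

Sum of periods 4–14: 11136 + 10192 + 5465 + 13743 + 4398 + 9681 + 11938 + 7395 + 14997 + 5223 + 12861 = 107029
Divide by 11: 107029 / 11 = 9729.909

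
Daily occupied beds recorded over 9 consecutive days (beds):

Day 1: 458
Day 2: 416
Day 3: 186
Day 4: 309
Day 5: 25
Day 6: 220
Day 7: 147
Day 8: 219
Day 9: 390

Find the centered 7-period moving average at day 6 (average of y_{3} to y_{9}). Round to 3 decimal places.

Sum of periods 3–9: 186 + 309 + 25 + 220 + 147 + 219 + 390 = 1496
Divide by 7: 1496 / 7 = 213.714

213.714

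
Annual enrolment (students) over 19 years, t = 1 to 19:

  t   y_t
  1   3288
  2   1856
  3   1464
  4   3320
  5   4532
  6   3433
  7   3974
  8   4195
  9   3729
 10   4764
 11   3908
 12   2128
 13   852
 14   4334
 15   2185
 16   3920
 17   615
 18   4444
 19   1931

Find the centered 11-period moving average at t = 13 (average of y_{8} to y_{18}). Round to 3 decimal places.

3188.545

Sum of periods 8–18: 4195 + 3729 + 4764 + 3908 + 2128 + 852 + 4334 + 2185 + 3920 + 615 + 4444 = 35074
Divide by 11: 35074 / 11 = 3188.545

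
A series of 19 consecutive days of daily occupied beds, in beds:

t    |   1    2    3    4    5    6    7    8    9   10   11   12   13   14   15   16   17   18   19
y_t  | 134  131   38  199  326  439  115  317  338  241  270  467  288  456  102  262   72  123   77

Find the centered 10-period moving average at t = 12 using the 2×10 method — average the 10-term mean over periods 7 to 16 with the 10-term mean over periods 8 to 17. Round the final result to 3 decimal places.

Sum over 7–16: 115 + 317 + 338 + 241 + 270 + 467 + 288 + 456 + 102 + 262 = 2856
Sum over 8–17: 317 + 338 + 241 + 270 + 467 + 288 + 456 + 102 + 262 + 72 = 2813
CMA at t=12 = (2856 + 2813) / (2·10) = 5669 / 20 = 283.450

283.450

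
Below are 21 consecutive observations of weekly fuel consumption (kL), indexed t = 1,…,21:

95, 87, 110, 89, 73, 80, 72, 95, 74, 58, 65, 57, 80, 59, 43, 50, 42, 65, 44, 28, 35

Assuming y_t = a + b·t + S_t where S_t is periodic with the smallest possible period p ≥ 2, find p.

First differences y_{t+1} − y_t: -8, 23, -21, -16, 7, -8, 23, -21, -16, 7, -8, 23, …
The difference pattern repeats every 5 terms and not for any smaller step, so p = 5.

5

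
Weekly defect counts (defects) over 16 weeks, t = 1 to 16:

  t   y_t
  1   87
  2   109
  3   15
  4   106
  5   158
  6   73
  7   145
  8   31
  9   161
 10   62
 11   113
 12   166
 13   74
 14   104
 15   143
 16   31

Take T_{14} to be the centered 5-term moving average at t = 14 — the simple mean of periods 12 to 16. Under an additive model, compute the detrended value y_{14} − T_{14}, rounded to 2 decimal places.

Trend T_14 = (166 + 74 + 104 + 143 + 31) / 5 = 518/5 = 103.6000
Detrended value: 104 − 103.6000 = 0.40

0.40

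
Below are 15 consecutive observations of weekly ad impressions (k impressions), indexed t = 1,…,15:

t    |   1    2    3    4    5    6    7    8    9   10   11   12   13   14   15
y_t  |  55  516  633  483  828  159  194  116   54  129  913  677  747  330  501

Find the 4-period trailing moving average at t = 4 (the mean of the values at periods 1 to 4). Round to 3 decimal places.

Sum of periods 1–4: 55 + 516 + 633 + 483 = 1687
Divide by 4: 1687 / 4 = 421.750

421.750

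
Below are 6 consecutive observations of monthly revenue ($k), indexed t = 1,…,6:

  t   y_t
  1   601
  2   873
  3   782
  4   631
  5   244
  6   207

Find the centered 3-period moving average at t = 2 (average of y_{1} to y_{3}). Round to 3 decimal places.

752.000

Sum of periods 1–3: 601 + 873 + 782 = 2256
Divide by 3: 2256 / 3 = 752.000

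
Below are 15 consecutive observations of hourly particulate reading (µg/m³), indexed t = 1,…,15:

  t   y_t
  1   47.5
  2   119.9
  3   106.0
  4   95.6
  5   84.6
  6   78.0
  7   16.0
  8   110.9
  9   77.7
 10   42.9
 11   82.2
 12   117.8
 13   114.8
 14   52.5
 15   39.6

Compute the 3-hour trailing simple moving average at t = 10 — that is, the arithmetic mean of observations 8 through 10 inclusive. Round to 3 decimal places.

77.167

Sum of periods 8–10: 110.9 + 77.7 + 42.9 = 231.5
Divide by 3: 231.5 / 3 = 77.167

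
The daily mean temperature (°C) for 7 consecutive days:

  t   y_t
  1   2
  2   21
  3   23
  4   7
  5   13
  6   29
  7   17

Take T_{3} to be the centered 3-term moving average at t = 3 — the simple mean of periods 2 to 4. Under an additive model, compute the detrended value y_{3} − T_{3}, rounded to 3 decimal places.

Trend T_3 = (21 + 23 + 7) / 3 = 51/3 = 17.00000
Detrended value: 23 − 17.00000 = 6.000

6.000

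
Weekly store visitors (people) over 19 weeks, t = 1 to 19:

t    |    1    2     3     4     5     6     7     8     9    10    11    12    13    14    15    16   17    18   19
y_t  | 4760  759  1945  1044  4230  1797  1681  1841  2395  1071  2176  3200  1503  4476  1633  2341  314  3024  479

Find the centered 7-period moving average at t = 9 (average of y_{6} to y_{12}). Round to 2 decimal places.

2023.00

Sum of periods 6–12: 1797 + 1681 + 1841 + 2395 + 1071 + 2176 + 3200 = 14161
Divide by 7: 14161 / 7 = 2023.00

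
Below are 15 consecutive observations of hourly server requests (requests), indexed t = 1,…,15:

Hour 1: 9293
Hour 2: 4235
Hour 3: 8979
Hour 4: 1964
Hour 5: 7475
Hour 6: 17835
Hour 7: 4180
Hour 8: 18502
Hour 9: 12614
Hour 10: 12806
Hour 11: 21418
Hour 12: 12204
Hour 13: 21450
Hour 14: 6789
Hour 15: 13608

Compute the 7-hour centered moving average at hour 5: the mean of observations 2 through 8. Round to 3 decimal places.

9024.286

Sum of periods 2–8: 4235 + 8979 + 1964 + 7475 + 17835 + 4180 + 18502 = 63170
Divide by 7: 63170 / 7 = 9024.286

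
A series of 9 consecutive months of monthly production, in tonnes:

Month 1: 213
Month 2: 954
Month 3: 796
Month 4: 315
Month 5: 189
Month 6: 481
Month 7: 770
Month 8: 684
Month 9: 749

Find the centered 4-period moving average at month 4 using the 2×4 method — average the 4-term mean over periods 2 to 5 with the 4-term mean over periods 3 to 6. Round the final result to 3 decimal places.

504.375

Sum over 2–5: 954 + 796 + 315 + 189 = 2254
Sum over 3–6: 796 + 315 + 189 + 481 = 1781
CMA at t=4 = (2254 + 1781) / (2·4) = 4035 / 8 = 504.375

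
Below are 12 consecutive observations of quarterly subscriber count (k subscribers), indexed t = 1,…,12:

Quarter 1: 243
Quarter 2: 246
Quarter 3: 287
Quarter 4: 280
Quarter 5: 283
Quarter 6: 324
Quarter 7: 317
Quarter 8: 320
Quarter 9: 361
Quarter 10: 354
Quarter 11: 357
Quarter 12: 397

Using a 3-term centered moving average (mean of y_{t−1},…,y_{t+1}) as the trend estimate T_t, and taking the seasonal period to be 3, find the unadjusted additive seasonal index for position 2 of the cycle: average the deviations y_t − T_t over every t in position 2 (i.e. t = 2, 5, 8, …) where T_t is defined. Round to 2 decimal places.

-12.58

Season position 2 occurs at t = 2, 5, 8, 11 (where T_t is defined).
t=2: T_2 = 258.6667; y_2 − T_2 = 246 − 258.6667 = -12.6667
t=5: T_5 = 295.6667; y_5 − T_5 = 283 − 295.6667 = -12.6667
t=8: T_8 = 332.6667; y_8 − T_8 = 320 − 332.6667 = -12.6667
t=11: T_11 = 369.3333; y_11 − T_11 = 357 − 369.3333 = -12.3333
Mean deviation: (-12.6667 + -12.6667 + -12.6667 + -12.3333) / 4 = -12.58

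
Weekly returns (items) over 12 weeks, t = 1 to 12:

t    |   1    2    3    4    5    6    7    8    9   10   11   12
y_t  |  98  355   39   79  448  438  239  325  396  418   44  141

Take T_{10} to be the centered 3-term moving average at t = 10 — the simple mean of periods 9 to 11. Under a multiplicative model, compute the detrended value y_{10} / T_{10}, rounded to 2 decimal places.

1.46

Trend T_10 = (396 + 418 + 44) / 3 = 858/3 = 286.0000
Ratio to trend: 418 / 286.0000 = 1.46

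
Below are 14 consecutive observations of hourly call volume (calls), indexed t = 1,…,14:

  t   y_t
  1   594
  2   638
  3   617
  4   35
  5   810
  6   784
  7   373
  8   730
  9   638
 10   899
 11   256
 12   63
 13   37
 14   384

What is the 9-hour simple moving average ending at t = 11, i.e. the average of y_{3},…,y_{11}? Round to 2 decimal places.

Sum of periods 3–11: 617 + 35 + 810 + 784 + 373 + 730 + 638 + 899 + 256 = 5142
Divide by 9: 5142 / 9 = 571.33

571.33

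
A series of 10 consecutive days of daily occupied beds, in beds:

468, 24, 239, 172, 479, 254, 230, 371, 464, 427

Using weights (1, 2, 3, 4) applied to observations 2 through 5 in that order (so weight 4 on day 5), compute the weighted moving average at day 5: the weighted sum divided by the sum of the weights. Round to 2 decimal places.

293.40

Weighted sum: 1·24 + 2·239 + 3·172 + 4·479 = 24 + 478 + 516 + 1916 = 2934
Weight total: 1 + 2 + 3 + 4 = 10
WMA = 2934 / 10 = 293.40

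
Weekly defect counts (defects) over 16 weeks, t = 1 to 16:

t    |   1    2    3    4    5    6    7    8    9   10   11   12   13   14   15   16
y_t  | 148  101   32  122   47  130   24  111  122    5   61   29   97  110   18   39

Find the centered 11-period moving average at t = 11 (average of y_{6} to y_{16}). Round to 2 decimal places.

67.82

Sum of periods 6–16: 130 + 24 + 111 + 122 + 5 + 61 + 29 + 97 + 110 + 18 + 39 = 746
Divide by 11: 746 / 11 = 67.82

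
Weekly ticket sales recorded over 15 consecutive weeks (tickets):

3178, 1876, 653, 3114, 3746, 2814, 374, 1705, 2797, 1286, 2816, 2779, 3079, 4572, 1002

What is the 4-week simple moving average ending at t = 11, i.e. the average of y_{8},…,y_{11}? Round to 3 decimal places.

2151.000

Sum of periods 8–11: 1705 + 2797 + 1286 + 2816 = 8604
Divide by 4: 8604 / 4 = 2151.000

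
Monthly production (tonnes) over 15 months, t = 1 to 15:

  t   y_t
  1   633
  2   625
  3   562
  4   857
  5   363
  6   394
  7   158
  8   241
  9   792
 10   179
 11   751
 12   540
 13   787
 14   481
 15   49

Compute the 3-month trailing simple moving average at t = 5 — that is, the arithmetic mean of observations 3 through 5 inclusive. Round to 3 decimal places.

Sum of periods 3–5: 562 + 857 + 363 = 1782
Divide by 3: 1782 / 3 = 594.000

594.000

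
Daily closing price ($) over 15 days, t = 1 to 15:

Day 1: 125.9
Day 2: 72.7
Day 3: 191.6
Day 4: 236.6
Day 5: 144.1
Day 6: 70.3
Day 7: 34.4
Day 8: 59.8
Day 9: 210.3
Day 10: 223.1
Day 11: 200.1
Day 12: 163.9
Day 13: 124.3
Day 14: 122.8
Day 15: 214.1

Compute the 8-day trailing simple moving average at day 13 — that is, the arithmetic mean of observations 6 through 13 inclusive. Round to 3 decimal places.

135.775

Sum of periods 6–13: 70.3 + 34.4 + 59.8 + 210.3 + 223.1 + 200.1 + 163.9 + 124.3 = 1086.2
Divide by 8: 1086.2 / 8 = 135.775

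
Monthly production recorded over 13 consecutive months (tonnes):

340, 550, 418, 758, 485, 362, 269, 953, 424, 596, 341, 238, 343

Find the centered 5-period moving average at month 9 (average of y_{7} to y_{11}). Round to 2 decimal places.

516.60

Sum of periods 7–11: 269 + 953 + 424 + 596 + 341 = 2583
Divide by 5: 2583 / 5 = 516.60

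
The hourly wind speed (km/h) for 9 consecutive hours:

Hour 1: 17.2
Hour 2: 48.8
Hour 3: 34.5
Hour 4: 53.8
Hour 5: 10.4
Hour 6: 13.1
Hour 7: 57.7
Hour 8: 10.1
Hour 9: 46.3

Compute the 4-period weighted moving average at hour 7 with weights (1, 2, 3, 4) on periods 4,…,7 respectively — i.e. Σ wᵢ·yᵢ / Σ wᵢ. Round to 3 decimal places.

Weighted sum: 1·53.8 + 2·10.4 + 3·13.1 + 4·57.7 = 53.8 + 20.8 + 39.3 + 230.8 = 344.7
Weight total: 1 + 2 + 3 + 4 = 10
WMA = 344.7 / 10 = 34.470

34.470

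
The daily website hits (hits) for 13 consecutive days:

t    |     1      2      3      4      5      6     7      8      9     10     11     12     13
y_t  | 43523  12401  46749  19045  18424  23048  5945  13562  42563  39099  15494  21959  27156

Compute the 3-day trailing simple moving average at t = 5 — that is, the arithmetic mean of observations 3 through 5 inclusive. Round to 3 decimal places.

Sum of periods 3–5: 46749 + 19045 + 18424 = 84218
Divide by 3: 84218 / 3 = 28072.667

28072.667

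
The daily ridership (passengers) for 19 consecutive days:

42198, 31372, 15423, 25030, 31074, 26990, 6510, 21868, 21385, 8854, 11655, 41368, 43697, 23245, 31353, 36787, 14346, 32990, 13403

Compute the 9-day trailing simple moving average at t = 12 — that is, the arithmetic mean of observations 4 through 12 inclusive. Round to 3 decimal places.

Sum of periods 4–12: 25030 + 31074 + 26990 + 6510 + 21868 + 21385 + 8854 + 11655 + 41368 = 194734
Divide by 9: 194734 / 9 = 21637.111

21637.111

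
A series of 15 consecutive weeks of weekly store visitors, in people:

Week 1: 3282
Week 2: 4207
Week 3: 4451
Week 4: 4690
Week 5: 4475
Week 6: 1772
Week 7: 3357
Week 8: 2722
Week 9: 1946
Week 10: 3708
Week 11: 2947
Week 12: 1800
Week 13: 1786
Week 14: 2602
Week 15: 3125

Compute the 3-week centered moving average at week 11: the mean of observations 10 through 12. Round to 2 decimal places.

2818.33

Sum of periods 10–12: 3708 + 2947 + 1800 = 8455
Divide by 3: 8455 / 3 = 2818.33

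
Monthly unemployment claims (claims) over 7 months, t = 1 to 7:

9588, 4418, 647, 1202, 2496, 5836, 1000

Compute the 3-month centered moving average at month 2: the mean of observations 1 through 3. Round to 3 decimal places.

4884.333

Sum of periods 1–3: 9588 + 4418 + 647 = 14653
Divide by 3: 14653 / 3 = 4884.333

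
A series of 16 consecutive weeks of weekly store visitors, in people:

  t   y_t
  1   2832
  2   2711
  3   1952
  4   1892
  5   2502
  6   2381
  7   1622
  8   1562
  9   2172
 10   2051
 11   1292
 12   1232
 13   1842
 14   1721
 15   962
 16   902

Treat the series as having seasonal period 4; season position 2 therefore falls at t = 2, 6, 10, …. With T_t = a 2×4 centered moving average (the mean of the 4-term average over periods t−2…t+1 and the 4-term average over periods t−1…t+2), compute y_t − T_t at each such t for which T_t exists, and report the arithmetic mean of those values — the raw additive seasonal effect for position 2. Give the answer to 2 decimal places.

Season position 2 occurs at t = 6, 10, 14 (where T_t is defined).
t=6: T_6 = 2058.0000; y_6 − T_6 = 2381 − 2058.0000 = 323.0000
t=10: T_10 = 1728.0000; y_10 − T_10 = 2051 − 1728.0000 = 323.0000
t=14: T_14 = 1398.0000; y_14 − T_14 = 1721 − 1398.0000 = 323.0000
Mean deviation: (323.0000 + 323.0000 + 323.0000) / 3 = 323.00

323.00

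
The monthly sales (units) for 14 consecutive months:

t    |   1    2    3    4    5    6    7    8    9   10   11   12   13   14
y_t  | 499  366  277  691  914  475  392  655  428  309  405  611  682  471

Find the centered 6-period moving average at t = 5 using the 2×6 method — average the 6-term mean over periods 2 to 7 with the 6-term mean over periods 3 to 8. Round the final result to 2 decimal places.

543.25

Sum over 2–7: 366 + 277 + 691 + 914 + 475 + 392 = 3115
Sum over 3–8: 277 + 691 + 914 + 475 + 392 + 655 = 3404
CMA at t=5 = (3115 + 3404) / (2·6) = 6519 / 12 = 543.25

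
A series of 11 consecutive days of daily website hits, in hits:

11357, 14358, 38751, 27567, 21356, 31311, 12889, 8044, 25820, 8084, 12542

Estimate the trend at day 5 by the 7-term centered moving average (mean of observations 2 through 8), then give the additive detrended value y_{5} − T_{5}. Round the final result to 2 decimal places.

-683.43

Trend T_5 = (14358 + 38751 + 27567 + 21356 + 31311 + 12889 + 8044) / 7 = 154276/7 = 22039.4286
Detrended value: 21356 − 22039.4286 = -683.43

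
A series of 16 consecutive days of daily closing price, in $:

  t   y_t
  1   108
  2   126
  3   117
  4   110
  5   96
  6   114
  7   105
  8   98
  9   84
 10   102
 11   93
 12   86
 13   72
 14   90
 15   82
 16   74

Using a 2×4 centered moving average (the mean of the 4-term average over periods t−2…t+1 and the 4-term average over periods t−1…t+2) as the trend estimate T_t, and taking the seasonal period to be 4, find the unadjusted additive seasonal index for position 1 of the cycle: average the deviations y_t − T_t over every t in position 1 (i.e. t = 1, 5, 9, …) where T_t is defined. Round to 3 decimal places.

Season position 1 occurs at t = 5, 9, 13 (where T_t is defined).
t=5: T_5 = 107.75000; y_5 − T_5 = 96 − 107.75000 = -11.75000
t=9: T_9 = 95.75000; y_9 − T_9 = 84 − 95.75000 = -11.75000
t=13: T_13 = 83.87500; y_13 − T_13 = 72 − 83.87500 = -11.87500
Mean deviation: (-11.75000 + -11.75000 + -11.87500) / 3 = -11.792

-11.792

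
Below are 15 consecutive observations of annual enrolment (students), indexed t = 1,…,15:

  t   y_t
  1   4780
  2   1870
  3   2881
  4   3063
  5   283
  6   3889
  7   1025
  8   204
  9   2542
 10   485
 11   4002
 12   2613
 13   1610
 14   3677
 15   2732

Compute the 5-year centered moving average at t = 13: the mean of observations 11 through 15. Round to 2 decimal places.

Sum of periods 11–15: 4002 + 2613 + 1610 + 3677 + 2732 = 14634
Divide by 5: 14634 / 5 = 2926.80

2926.80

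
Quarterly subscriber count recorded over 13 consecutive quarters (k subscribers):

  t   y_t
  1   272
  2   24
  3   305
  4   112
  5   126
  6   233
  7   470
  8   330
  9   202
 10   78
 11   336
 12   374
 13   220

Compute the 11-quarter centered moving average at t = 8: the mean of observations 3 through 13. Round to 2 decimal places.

Sum of periods 3–13: 305 + 112 + 126 + 233 + 470 + 330 + 202 + 78 + 336 + 374 + 220 = 2786
Divide by 11: 2786 / 11 = 253.27

253.27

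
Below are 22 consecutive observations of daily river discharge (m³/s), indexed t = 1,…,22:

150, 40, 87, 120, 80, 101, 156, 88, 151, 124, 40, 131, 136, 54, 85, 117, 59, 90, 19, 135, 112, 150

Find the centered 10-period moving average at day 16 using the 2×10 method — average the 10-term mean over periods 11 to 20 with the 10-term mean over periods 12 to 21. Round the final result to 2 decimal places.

90.20

Sum over 11–20: 40 + 131 + 136 + 54 + 85 + 117 + 59 + 90 + 19 + 135 = 866
Sum over 12–21: 131 + 136 + 54 + 85 + 117 + 59 + 90 + 19 + 135 + 112 = 938
CMA at t=16 = (866 + 938) / (2·10) = 1804 / 20 = 90.20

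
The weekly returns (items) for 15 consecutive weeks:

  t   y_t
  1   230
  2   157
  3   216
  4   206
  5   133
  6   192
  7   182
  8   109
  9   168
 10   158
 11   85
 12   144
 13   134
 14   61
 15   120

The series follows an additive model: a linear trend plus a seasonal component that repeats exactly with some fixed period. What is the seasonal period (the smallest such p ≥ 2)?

3

First differences y_{t+1} − y_t: -73, 59, -10, -73, 59, -10, -73, 59, …
The difference pattern repeats every 3 terms and not for any smaller step, so p = 3.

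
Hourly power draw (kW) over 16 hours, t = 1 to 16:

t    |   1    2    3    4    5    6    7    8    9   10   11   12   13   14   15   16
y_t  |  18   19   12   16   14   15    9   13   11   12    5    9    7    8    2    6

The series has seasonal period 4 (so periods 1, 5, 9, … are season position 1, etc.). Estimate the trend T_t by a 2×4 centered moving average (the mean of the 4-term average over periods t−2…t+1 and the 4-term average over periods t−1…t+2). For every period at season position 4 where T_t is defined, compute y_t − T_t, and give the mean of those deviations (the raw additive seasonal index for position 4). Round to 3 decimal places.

1.292

Season position 4 occurs at t = 4, 8, 12 (where T_t is defined).
t=4: T_4 = 14.75000; y_4 − T_4 = 16 − 14.75000 = 1.25000
t=8: T_8 = 11.62500; y_8 − T_8 = 13 − 11.62500 = 1.37500
t=12: T_12 = 7.75000; y_12 − T_12 = 9 − 7.75000 = 1.25000
Mean deviation: (1.25000 + 1.37500 + 1.25000) / 3 = 1.292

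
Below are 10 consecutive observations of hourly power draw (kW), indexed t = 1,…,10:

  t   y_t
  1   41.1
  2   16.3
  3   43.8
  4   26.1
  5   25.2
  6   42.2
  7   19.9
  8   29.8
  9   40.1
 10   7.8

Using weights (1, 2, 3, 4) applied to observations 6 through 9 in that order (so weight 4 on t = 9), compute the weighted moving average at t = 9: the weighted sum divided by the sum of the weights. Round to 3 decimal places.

33.180

Weighted sum: 1·42.2 + 2·19.9 + 3·29.8 + 4·40.1 = 42.2 + 39.8 + 89.4 + 160.4 = 331.8
Weight total: 1 + 2 + 3 + 4 = 10
WMA = 331.8 / 10 = 33.180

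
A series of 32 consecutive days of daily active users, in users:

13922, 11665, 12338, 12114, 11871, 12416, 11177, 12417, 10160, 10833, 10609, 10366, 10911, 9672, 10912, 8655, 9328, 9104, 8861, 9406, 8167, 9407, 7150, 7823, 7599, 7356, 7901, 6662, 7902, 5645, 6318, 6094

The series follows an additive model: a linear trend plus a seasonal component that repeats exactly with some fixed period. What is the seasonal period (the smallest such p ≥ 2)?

7

First differences y_{t+1} − y_t: -2257, 673, -224, -243, 545, -1239, 1240, -2257, 673, -224, -243, 545, -1239, 1240, -2257, 673, …
The difference pattern repeats every 7 terms and not for any smaller step, so p = 7.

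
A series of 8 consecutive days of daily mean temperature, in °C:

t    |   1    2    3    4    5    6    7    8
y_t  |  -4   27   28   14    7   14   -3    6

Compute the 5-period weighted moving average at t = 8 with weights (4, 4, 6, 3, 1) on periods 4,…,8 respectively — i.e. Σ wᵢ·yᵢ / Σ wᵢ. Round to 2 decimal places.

Weighted sum: 4·14 + 4·7 + 6·14 + 3·-3 + 1·6 = 56 + 28 + 84 + -9 + 6 = 165
Weight total: 4 + 4 + 6 + 3 + 1 = 18
WMA = 165 / 18 = 9.17

9.17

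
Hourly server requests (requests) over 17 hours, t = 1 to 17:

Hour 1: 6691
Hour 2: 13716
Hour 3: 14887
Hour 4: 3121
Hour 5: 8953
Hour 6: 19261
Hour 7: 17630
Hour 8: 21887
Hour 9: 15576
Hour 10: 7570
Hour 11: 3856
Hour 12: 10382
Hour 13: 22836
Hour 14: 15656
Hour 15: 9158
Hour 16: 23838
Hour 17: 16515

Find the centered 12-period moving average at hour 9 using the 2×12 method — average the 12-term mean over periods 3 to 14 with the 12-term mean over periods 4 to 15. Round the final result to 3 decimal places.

13229.208

Sum over 3–14: 14887 + 3121 + 8953 + 19261 + 17630 + 21887 + 15576 + 7570 + 3856 + 10382 + 22836 + 15656 = 161615
Sum over 4–15: 3121 + 8953 + 19261 + 17630 + 21887 + 15576 + 7570 + 3856 + 10382 + 22836 + 15656 + 9158 = 155886
CMA at t=9 = (161615 + 155886) / (2·12) = 317501 / 24 = 13229.208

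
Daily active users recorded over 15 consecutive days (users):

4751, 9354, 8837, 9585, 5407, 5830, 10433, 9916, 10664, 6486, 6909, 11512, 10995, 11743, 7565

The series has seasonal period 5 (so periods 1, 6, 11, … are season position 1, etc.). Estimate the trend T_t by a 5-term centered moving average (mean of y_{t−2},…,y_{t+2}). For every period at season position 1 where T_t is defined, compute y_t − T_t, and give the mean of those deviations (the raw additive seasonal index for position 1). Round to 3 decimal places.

-2404.200

Season position 1 occurs at t = 6, 11 (where T_t is defined).
t=6: T_6 = 8234.20000; y_6 − T_6 = 5830 − 8234.20000 = -2404.20000
t=11: T_11 = 9313.20000; y_11 − T_11 = 6909 − 9313.20000 = -2404.20000
Mean deviation: (-2404.20000 + -2404.20000) / 2 = -2404.200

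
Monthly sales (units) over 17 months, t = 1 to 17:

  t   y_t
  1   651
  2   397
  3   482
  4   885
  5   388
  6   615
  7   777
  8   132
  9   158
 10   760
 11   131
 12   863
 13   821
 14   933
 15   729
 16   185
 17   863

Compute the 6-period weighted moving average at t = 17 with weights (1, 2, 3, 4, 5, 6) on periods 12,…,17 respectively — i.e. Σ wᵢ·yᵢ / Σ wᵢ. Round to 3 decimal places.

682.048

Weighted sum: 1·863 + 2·821 + 3·933 + 4·729 + 5·185 + 6·863 = 863 + 1642 + 2799 + 2916 + 925 + 5178 = 14323
Weight total: 1 + 2 + 3 + 4 + 5 + 6 = 21
WMA = 14323 / 21 = 682.048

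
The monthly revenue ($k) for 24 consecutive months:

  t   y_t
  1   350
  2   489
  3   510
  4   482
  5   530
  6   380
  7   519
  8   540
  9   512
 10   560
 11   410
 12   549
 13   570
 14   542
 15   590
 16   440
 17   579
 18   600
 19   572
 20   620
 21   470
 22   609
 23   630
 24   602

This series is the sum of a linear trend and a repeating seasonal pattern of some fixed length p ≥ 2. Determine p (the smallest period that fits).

First differences y_{t+1} − y_t: 139, 21, -28, 48, -150, 139, 21, -28, 48, -150, 139, 21, …
The difference pattern repeats every 5 terms and not for any smaller step, so p = 5.

5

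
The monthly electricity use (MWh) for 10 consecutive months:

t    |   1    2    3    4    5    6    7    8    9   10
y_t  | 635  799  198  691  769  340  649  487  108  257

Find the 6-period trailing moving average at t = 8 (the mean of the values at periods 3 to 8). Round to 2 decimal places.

522.33

Sum of periods 3–8: 198 + 691 + 769 + 340 + 649 + 487 = 3134
Divide by 6: 3134 / 6 = 522.33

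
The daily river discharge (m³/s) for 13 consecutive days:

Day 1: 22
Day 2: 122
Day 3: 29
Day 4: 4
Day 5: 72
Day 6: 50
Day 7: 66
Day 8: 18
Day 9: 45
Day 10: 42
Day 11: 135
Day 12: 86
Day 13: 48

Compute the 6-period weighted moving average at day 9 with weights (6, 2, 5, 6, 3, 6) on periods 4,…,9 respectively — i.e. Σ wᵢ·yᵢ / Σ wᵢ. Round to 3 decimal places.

40.643

Weighted sum: 6·4 + 2·72 + 5·50 + 6·66 + 3·18 + 6·45 = 24 + 144 + 250 + 396 + 54 + 270 = 1138
Weight total: 6 + 2 + 5 + 6 + 3 + 6 = 28
WMA = 1138 / 28 = 40.643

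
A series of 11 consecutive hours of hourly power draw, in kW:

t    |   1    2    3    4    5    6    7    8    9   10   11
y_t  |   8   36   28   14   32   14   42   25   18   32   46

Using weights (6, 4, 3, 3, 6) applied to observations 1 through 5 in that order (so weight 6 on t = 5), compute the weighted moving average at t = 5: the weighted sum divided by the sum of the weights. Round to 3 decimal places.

23.182

Weighted sum: 6·8 + 4·36 + 3·28 + 3·14 + 6·32 = 48 + 144 + 84 + 42 + 192 = 510
Weight total: 6 + 4 + 3 + 3 + 6 = 22
WMA = 510 / 22 = 23.182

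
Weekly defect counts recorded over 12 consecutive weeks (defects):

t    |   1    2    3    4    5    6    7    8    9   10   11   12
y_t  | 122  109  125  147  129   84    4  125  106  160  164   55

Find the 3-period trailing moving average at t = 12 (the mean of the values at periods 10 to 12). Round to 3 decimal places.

Sum of periods 10–12: 160 + 164 + 55 = 379
Divide by 3: 379 / 3 = 126.333

126.333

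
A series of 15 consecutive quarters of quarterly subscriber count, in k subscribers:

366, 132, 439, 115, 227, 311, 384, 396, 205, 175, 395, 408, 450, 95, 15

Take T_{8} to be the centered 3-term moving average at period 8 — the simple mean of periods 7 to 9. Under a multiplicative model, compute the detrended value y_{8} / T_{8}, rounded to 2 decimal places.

Trend T_8 = (384 + 396 + 205) / 3 = 985/3 = 328.3333
Ratio to trend: 396 / 328.3333 = 1.21

1.21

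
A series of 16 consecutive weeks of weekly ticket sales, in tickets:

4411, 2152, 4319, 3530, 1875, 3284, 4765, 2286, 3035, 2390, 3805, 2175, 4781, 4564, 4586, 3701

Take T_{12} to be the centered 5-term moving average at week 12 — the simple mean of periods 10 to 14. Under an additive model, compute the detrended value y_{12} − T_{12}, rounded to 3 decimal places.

Trend T_12 = (2390 + 3805 + 2175 + 4781 + 4564) / 5 = 17715/5 = 3543.00000
Detrended value: 2175 − 3543.00000 = -1368.000

-1368.000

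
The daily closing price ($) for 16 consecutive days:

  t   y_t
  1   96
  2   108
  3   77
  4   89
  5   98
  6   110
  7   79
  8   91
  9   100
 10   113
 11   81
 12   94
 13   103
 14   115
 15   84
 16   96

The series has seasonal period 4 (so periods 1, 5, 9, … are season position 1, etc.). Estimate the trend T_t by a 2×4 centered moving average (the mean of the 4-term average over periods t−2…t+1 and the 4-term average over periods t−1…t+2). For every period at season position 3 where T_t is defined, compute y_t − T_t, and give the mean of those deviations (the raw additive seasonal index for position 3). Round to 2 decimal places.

Season position 3 occurs at t = 3, 7, 11 (where T_t is defined).
t=3: T_3 = 92.7500; y_3 − T_3 = 77 − 92.7500 = -15.7500
t=7: T_7 = 94.7500; y_7 − T_7 = 79 − 94.7500 = -15.7500
t=11: T_11 = 97.3750; y_11 − T_11 = 81 − 97.3750 = -16.3750
Mean deviation: (-15.7500 + -15.7500 + -16.3750) / 3 = -15.96

-15.96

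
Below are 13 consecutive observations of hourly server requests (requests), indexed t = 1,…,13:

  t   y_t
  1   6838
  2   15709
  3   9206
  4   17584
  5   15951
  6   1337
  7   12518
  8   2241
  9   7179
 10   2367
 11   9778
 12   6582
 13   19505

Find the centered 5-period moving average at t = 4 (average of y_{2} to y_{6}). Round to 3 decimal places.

11957.400

Sum of periods 2–6: 15709 + 9206 + 17584 + 15951 + 1337 = 59787
Divide by 5: 59787 / 5 = 11957.400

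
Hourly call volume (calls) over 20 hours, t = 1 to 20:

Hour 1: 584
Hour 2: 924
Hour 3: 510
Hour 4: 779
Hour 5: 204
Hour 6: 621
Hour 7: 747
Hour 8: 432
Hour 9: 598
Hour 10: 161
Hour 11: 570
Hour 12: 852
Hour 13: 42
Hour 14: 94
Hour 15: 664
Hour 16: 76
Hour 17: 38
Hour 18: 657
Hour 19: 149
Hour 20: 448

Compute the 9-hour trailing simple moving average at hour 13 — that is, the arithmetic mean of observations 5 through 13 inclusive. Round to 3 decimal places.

469.667

Sum of periods 5–13: 204 + 621 + 747 + 432 + 598 + 161 + 570 + 852 + 42 = 4227
Divide by 9: 4227 / 9 = 469.667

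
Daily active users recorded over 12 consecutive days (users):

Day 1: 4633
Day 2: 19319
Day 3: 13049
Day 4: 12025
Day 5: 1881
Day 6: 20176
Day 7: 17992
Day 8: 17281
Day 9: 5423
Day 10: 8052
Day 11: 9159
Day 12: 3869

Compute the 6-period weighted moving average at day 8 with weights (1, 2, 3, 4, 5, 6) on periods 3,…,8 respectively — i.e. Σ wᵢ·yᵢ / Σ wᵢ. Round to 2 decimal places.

Weighted sum: 1·13049 + 2·12025 + 3·1881 + 4·20176 + 5·17992 + 6·17281 = 13049 + 24050 + 5643 + 80704 + 89960 + 103686 = 317092
Weight total: 1 + 2 + 3 + 4 + 5 + 6 = 21
WMA = 317092 / 21 = 15099.62

15099.62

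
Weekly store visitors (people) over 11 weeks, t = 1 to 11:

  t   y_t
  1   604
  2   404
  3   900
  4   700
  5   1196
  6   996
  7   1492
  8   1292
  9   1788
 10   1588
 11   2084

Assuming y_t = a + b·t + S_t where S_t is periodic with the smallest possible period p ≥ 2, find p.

2

First differences y_{t+1} − y_t: -200, 496, -200, 496, -200, 496, …
The difference pattern repeats every 2 terms and not for any smaller step, so p = 2.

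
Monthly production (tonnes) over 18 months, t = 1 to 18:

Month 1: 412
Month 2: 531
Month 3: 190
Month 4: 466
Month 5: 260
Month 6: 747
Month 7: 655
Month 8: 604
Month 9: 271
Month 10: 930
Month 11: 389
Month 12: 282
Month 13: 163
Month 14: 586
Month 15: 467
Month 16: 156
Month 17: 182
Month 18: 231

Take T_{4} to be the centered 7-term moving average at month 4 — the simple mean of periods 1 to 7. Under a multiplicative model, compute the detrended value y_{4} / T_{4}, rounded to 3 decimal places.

Trend T_4 = (412 + 531 + 190 + 466 + 260 + 747 + 655) / 7 = 3261/7 = 465.85714
Ratio to trend: 466 / 465.85714 = 1.000

1.000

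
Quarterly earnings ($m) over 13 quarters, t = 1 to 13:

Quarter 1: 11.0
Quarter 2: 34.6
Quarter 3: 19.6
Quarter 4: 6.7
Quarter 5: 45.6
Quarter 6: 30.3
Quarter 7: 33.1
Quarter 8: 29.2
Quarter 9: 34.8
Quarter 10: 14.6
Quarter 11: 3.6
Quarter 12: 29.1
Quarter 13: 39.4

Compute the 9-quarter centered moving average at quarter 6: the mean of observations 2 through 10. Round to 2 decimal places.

Sum of periods 2–10: 34.6 + 19.6 + 6.7 + 45.6 + 30.3 + 33.1 + 29.2 + 34.8 + 14.6 = 248.5
Divide by 9: 248.5 / 9 = 27.61

27.61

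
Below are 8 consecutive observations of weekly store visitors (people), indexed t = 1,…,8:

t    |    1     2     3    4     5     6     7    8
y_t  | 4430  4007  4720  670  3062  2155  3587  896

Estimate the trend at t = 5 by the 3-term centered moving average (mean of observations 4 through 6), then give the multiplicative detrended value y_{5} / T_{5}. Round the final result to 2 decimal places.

Trend T_5 = (670 + 3062 + 2155) / 3 = 5887/3 = 1962.3333
Ratio to trend: 3062 / 1962.3333 = 1.56

1.56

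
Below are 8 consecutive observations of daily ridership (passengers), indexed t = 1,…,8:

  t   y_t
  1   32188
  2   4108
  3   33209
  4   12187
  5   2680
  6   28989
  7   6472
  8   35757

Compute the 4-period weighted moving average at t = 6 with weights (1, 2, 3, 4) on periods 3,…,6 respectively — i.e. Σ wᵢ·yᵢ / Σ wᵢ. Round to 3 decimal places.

Weighted sum: 1·33209 + 2·12187 + 3·2680 + 4·28989 = 33209 + 24374 + 8040 + 115956 = 181579
Weight total: 1 + 2 + 3 + 4 = 10
WMA = 181579 / 10 = 18157.900

18157.900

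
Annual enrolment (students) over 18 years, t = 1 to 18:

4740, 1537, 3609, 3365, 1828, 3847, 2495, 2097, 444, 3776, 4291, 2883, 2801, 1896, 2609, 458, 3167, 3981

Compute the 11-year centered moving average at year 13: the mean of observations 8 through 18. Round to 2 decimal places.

2582.09

Sum of periods 8–18: 2097 + 444 + 3776 + 4291 + 2883 + 2801 + 1896 + 2609 + 458 + 3167 + 3981 = 28403
Divide by 11: 28403 / 11 = 2582.09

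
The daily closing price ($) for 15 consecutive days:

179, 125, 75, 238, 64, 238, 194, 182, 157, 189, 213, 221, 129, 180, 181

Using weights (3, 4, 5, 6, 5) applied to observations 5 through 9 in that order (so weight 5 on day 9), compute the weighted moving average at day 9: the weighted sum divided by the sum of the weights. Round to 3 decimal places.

173.522

Weighted sum: 3·64 + 4·238 + 5·194 + 6·182 + 5·157 = 192 + 952 + 970 + 1092 + 785 = 3991
Weight total: 3 + 4 + 5 + 6 + 5 = 23
WMA = 3991 / 23 = 173.522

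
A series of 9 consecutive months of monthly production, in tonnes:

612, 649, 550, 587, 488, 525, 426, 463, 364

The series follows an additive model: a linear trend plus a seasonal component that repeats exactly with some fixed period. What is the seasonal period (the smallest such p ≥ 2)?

First differences y_{t+1} − y_t: 37, -99, 37, -99, 37, -99, …
The difference pattern repeats every 2 terms and not for any smaller step, so p = 2.

2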